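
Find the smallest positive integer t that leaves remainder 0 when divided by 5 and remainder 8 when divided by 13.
M = 5 × 13 = 65. M₁ = 13, y₁ ≡ 2 mod 5. M₂ = 5, y₂ ≡ 8 mod 13. t = 0×13×2 + 8×5×8 ≡ 60 mod 65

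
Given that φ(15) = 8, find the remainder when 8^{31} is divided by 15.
By Euler: 8^{8} ≡ 1 mod 15 since gcd(8, 15) = 1. 31 = 3×8 + 7. So 8^{31} ≡ 8^{7} ≡ 2 mod 15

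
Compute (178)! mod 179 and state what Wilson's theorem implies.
(178)! mod 179 = 178. Since this equals -1 mod 179, Wilson confirms 179 is prime.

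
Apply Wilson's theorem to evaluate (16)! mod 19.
(18)! = (16)! × (17) × (18) ≡ -1 (mod 19). So (16)! ≡ -1 × [(18)(17)]^(-1) ≡ 9 (mod 19)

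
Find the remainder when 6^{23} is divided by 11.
By Fermat: 6^{10} ≡ 1 mod 11. 23 = 2×10 + 3. So 6^{23} ≡ 6^{3} ≡ 7 mod 11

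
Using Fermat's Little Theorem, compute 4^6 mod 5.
By Fermat: 4^{4} ≡ 1 (mod 5). So 4^{6} = 4^{4} · 4^{2} ≡ 4^{2} ≡ 1 (mod 5)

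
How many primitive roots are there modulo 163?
Number of primitive roots mod 163 = φ(p-1) = φ(162) = 54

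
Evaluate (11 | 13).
(11/13) = 11^{6} mod 13 = -1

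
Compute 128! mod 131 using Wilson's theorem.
(130)! = (128)! × (129) × (130) ≡ -1 mod 131. So (128)! ≡ -1 × [(130)(129)]^(-1) ≡ 65 mod 131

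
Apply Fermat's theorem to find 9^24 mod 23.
By Fermat: 9^{22} ≡ 1 mod 23. So 9^{24} = 9^{22} · 9^{2} ≡ 9^{2} ≡ 12 mod 23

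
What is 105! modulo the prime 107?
(106)! = (105)! × (106) ≡ -1 mod 107. So (105)! ≡ -1 × (106)^(-1) ≡ (-1)×(-1) = 1 mod 107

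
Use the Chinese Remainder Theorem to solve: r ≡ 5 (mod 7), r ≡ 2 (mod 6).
M = 7 × 6 = 42. M₁ = 6, y₁ ≡ 6 (mod 7). M₂ = 7, y₂ ≡ 1 (mod 6). r = 5×6×6 + 2×7×1 ≡ 26 (mod 42)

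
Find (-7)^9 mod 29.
By repeated squaring mod 29: (-7)^{1}≡22, (-7)^{2}≡20, (-7)^{4}≡23, (-7)^{8}≡7. Then (-7)^{9} = (-7)^{8+1} ≡ 7 × 22 ≡ 9 mod 29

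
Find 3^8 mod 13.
By repeated squaring mod 13: 3^{1}≡3, 3^{2}≡9, 3^{4}≡3, 3^{8}≡9. So 3^{8} ≡ 9 mod 13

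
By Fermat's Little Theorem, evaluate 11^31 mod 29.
By Fermat: 11^{28} ≡ 1 mod 29. So 11^{31} = 11^{28} · 11^{3} ≡ 11^{3} ≡ 26 mod 29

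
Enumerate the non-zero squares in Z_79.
Quadratic residues modulo 79: {1, 2, 4, 5, 8, 9, 10, 11, 13, 16, 18, 19, 20, 21, 22, 23, 25, 26, 31, 32, 36, 38, 40, 42, 44, 45, 46, 49, 50, 51, 52, 55, 62, 64, 65, 67, 72, 73, 76}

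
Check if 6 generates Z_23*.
6^{11} ≡ 1 mod 23 and 11 < 22, so ord_23(6) = 11 ≠ 22 and 6 is not a primitive root.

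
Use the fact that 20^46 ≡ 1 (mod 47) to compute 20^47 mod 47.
By Fermat: 20^{46} ≡ 1 (mod 47). So 20^{47} = 20^{46} · 20^{1} ≡ 20^{1} ≡ 20 (mod 47)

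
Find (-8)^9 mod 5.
Using Fermat: (-8)^{4} ≡ 1 mod 5. 9 ≡ 1 mod 4. So (-8)^{9} ≡ (-8)^{1} ≡ 2 mod 5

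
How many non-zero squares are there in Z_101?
Exactly half the non-zero residues mod a prime are QRs: (101-1)/2 = 50.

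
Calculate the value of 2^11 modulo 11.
Using Fermat: 2^{10} ≡ 1 (mod 11). 11 ≡ 1 (mod 10). So 2^{11} ≡ 2^{1} ≡ 2 (mod 11)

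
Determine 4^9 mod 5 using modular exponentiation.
Using Fermat: 4^{4} ≡ 1 mod 5. 9 ≡ 1 mod 4. So 4^{9} ≡ 4^{1} ≡ 4 mod 5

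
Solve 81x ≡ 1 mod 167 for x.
Since 167 is prime, by Fermat 81^(-1) ≡ 81^{165} ≡ 33 mod 167. Verify: 81 × 33 = 2673 ≡ 1 mod 167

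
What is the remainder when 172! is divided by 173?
By Wilson's theorem, (172)! ≡ -1 ≡ 172 (mod 173)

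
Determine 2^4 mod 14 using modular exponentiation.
2^{4} = 16 ≡ 2 mod 14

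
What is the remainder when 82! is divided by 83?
By Wilson's theorem, (82)! ≡ -1 ≡ 82 mod 83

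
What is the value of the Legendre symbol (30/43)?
(30/43) = 30^{21} mod 43 = -1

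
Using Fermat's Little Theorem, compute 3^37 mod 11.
By Fermat: 3^{10} ≡ 1 mod 11. 37 = 3×10 + 7. So 3^{37} ≡ 3^{7} ≡ 9 mod 11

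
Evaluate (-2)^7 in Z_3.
Using Fermat: (-2)^{2} ≡ 1 mod 3. 7 ≡ 1 mod 2. So (-2)^{7} ≡ (-2)^{1} ≡ 1 mod 3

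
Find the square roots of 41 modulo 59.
The square roots of 41 mod 59 are 49 and 10. Verify: 49² = 2401 ≡ 41 mod 59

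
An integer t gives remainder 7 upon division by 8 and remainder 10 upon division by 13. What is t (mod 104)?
M = 8 × 13 = 104. M₁ = 13, y₁ ≡ 5 (mod 8). M₂ = 8, y₂ ≡ 5 (mod 13). t = 7×13×5 + 10×8×5 ≡ 23 (mod 104)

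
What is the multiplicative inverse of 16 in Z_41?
Since 41 is prime, by Fermat 16^(-1) ≡ 16^{39} ≡ 18 (mod 41). Verify: 16 × 18 = 288 ≡ 1 (mod 41)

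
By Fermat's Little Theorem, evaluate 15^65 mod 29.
By Fermat: 15^{28} ≡ 1 mod 29. 65 = 2×28 + 9. So 15^{65} ≡ 15^{9} ≡ 26 mod 29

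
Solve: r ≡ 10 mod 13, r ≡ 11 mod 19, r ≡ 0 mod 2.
M = 13 × 19 × 2 = 494. M₁ = 38, y₁ ≡ 12 mod 13. M₂ = 26, y₂ ≡ 11 mod 19. M₃ = 247, y₃ ≡ 1 mod 2. r = 10×38×12 + 11×26×11 + 0×247×1 ≡ 296 mod 494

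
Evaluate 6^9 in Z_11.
By repeated squaring (mod 11): 6^{1}≡6, 6^{2}≡3, 6^{4}≡9, 6^{8}≡4. Then 6^{9} = 6^{8+1} ≡ 4 × 6 ≡ 2 (mod 11)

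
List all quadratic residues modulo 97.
QRs mod 97: {1, 2, 3, 4, 6, 8, 9, 11, 12, 16, 18, 22, 24, 25, 27, 31, 32, 33, 35, 36, 43, 44, 47, 48, 49, 50, 53, 54, 61, 62, 64, 65, 66, 70, 72, 73, 75, 79, 81, 85, 86, 88, 89, 91, 93, 94, 95, 96}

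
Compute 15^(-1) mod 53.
Since 53 is prime, by Fermat 15^(-1) ≡ 15^{51} ≡ 46 mod 53. Verify: 15 × 46 = 690 ≡ 1 mod 53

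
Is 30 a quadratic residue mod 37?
By Euler's criterion: 30^{18} ≡ 1 (mod 37). Since this equals 1, 30 is a QR.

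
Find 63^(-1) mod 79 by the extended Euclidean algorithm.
Extended GCD: 63(-5) + 79(4) = 1. So 63^(-1) ≡ -5 ≡ 74 mod 79. Verify: 63 × 74 = 4662 ≡ 1 mod 79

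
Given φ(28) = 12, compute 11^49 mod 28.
By Euler: 11^{12} ≡ 1 (mod 28) since gcd(11, 28) = 1. 49 = 4×12 + 1. So 11^{49} ≡ 11^{1} ≡ 11 (mod 28)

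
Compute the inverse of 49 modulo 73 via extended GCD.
Extended GCD: 49(3) + 73(-2) = 1. So 49^(-1) ≡ 3 (mod 73). Verify: 49 × 3 = 147 ≡ 1 (mod 73)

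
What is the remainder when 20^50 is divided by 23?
Using Fermat: 20^{22} ≡ 1 mod 23. 50 ≡ 6 mod 22. So 20^{50} ≡ 20^{6} ≡ 16 mod 23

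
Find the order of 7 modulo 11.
Powers of 7 mod 11: 7^1≡7, 7^2≡5, 7^3≡2, 7^4≡3, 7^5≡10, 7^6≡4, 7^7≡6, 7^8≡9, 7^9≡8, 7^10≡1. ord_11(7) = 10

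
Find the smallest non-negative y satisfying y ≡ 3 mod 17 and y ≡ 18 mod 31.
M = 17 × 31 = 527. M₁ = 31, y₁ ≡ 11 mod 17. M₂ = 17, y₂ ≡ 11 mod 31. y = 3×31×11 + 18×17×11 ≡ 173 mod 527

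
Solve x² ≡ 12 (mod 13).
The square roots of 12 mod 13 are 8 and 5. Verify: 8² = 64 ≡ 12 (mod 13)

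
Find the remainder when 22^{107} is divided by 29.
By Fermat: 22^{28} ≡ 1 (mod 29). 107 = 3×28 + 23. So 22^{107} ≡ 22^{23} ≡ 9 (mod 29)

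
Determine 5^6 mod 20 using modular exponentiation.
By repeated squaring mod 20: 5^{1}≡5, 5^{2}≡5, 5^{4}≡5. Then 5^{6} = 5^{4+2} ≡ 5 × 5 ≡ 5 mod 20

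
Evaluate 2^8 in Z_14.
By repeated squaring mod 14: 2^{1}≡2, 2^{2}≡4, 2^{4}≡2, 2^{8}≡4. So 2^{8} ≡ 4 mod 14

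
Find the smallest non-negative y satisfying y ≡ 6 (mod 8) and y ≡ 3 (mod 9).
M = 8 × 9 = 72. M₁ = 9, y₁ ≡ 1 (mod 8). M₂ = 8, y₂ ≡ 8 (mod 9). y = 6×9×1 + 3×8×8 ≡ 30 (mod 72)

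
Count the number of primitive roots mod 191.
A prime p has φ(p-1) primitive roots; here φ(190) = 72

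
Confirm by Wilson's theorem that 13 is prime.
(12)! mod 13 = 12. Since this equals -1 mod 13, Wilson confirms 13 is prime.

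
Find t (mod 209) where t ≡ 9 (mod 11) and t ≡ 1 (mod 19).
M = 11 × 19 = 209. M₁ = 19, y₁ ≡ 7 (mod 11). M₂ = 11, y₂ ≡ 7 (mod 19). t = 9×19×7 + 1×11×7 ≡ 20 (mod 209)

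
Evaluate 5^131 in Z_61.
Using Fermat: 5^{60} ≡ 1 mod 61. 131 ≡ 11 mod 60. So 5^{131} ≡ 5^{11} ≡ 4 mod 61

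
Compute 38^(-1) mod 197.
Since 197 is prime, by Fermat 38^(-1) ≡ 38^{195} ≡ 140 mod 197. Verify: 38 × 140 = 5320 ≡ 1 mod 197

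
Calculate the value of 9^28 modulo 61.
By repeated squaring (mod 61): 9^{1}≡9, 9^{2}≡20, 9^{4}≡34, 9^{8}≡58, 9^{16}≡9. Then 9^{28} = 9^{16+8+4} ≡ 9 × 58 × 34 ≡ 58 (mod 61)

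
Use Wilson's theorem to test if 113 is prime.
(112)! mod 113 = 112. Since 112 ≡ -1 (mod 113), 113 is prime.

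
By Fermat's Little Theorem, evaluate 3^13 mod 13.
By Fermat: 3^{12} ≡ 1 (mod 13). So 3^{13} = 3^{12} · 3^{1} ≡ 3^{1} ≡ 3 (mod 13)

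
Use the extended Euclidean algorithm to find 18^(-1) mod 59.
Extended GCD: 18(23) + 59(-7) = 1. So 18^(-1) ≡ 23 (mod 59). Verify: 18 × 23 = 414 ≡ 1 (mod 59)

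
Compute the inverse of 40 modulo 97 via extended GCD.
Extended GCD: 40(17) + 97(-7) = 1. So 40^(-1) ≡ 17 (mod 97). Verify: 40 × 17 = 680 ≡ 1 (mod 97)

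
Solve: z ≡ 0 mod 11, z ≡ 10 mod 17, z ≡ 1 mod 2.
M = 11 × 17 × 2 = 374. M₁ = 34, y₁ ≡ 1 mod 11. M₂ = 22, y₂ ≡ 7 mod 17. M₃ = 187, y₃ ≡ 1 mod 2. z = 0×34×1 + 10×22×7 + 1×187×1 ≡ 231 mod 374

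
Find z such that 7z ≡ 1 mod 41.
Since 41 is prime, by Fermat 7^(-1) ≡ 7^{39} ≡ 6 mod 41. Verify: 7 × 6 = 42 ≡ 1 mod 41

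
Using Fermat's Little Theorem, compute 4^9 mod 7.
By Fermat: 4^{6} ≡ 1 (mod 7). So 4^{9} = 4^{6} · 4^{3} ≡ 4^{3} ≡ 1 (mod 7)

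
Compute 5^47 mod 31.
Using Fermat: 5^{30} ≡ 1 mod 31. 47 ≡ 17 mod 30. So 5^{47} ≡ 5^{17} ≡ 25 mod 31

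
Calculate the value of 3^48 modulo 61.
By repeated squaring mod 61: 3^{1}≡3, 3^{2}≡9, 3^{4}≡20, 3^{8}≡34, 3^{16}≡58, 3^{32}≡9. Then 3^{48} = 3^{32+16} ≡ 9 × 58 ≡ 34 mod 61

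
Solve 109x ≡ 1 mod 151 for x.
Since 151 is prime, by Fermat 109^(-1) ≡ 109^{149} ≡ 133 mod 151. Verify: 109 × 133 = 14497 ≡ 1 mod 151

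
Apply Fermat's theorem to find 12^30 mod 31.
By Fermat's Little Theorem, 12^{30} ≡ 1 mod 31 since 31 is prime and gcd(12, 31) = 1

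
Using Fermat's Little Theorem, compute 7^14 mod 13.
By Fermat: 7^{12} ≡ 1 mod 13. So 7^{14} = 7^{12} · 7^{2} ≡ 7^{2} ≡ 10 mod 13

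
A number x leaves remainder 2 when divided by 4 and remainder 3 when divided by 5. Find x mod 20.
M = 4 × 5 = 20. M₁ = 5, y₁ ≡ 1 mod 4. M₂ = 4, y₂ ≡ 4 mod 5. x = 2×5×1 + 3×4×4 ≡ 18 mod 20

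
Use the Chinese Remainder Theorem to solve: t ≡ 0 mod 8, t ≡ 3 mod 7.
M = 8 × 7 = 56. M₁ = 7, y₁ ≡ 7 mod 8. M₂ = 8, y₂ ≡ 1 mod 7. t = 0×7×7 + 3×8×1 ≡ 24 mod 56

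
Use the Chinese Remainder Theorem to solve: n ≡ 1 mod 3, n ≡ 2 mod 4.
M = 3 × 4 = 12. M₁ = 4, y₁ ≡ 1 mod 3. M₂ = 3, y₂ ≡ 3 mod 4. n = 1×4×1 + 2×3×3 ≡ 10 mod 12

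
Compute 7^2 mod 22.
7^{2} = 49 ≡ 5 mod 22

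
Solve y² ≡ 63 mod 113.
The square roots of 63 mod 113 are 96 and 17. Verify: 96² = 9216 ≡ 63 mod 113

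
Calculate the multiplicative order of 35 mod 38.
Powers of 35 mod 38: 35^1≡35, 35^2≡9, 35^3≡11, 35^4≡5, 35^5≡23, 35^6≡7, 35^7≡17, 35^8≡25, 35^9≡1. ord_38(35) = 9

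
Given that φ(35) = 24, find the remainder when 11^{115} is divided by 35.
By Euler: 11^{24} ≡ 1 mod 35 since gcd(11, 35) = 1. 115 = 4×24 + 19. So 11^{115} ≡ 11^{19} ≡ 11 mod 35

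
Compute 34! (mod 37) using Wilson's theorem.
(36)! = (34)! × (35) × (36) ≡ -1 (mod 37). So (34)! ≡ -1 × [(36)(35)]^(-1) ≡ 18 (mod 37)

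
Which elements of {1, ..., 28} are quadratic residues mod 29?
QRs mod 29: {1, 4, 5, 6, 7, 9, 13, 16, 20, 22, 23, 24, 25, 28}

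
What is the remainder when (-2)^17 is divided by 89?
By repeated squaring mod 89: (-2)^{1}≡87, (-2)^{2}≡4, (-2)^{4}≡16, (-2)^{8}≡78, (-2)^{16}≡32. Then (-2)^{17} = (-2)^{16+1} ≡ 32 × 87 ≡ 25 mod 89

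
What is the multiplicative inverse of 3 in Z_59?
Since 59 is prime, by Fermat 3^(-1) ≡ 3^{57} ≡ 20 mod 59. Verify: 3 × 20 = 60 ≡ 1 mod 59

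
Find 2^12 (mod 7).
Using Fermat: 2^{6} ≡ 1 (mod 7). 12 ≡ 0 (mod 6). So 2^{12} ≡ 2^{0} ≡ 1 (mod 7)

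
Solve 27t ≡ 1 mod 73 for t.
Since 73 is prime, by Fermat 27^(-1) ≡ 27^{71} ≡ 46 mod 73. Verify: 27 × 46 = 1242 ≡ 1 mod 73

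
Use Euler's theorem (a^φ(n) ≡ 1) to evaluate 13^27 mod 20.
By Euler: 13^{8} ≡ 1 (mod 20) since gcd(13, 20) = 1. 27 = 3×8 + 3. So 13^{27} ≡ 13^{3} ≡ 17 (mod 20)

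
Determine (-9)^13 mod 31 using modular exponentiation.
By repeated squaring mod 31: (-9)^{1}≡22, (-9)^{2}≡19, (-9)^{4}≡20, (-9)^{8}≡28. Then (-9)^{13} = (-9)^{8+4+1} ≡ 28 × 20 × 22 ≡ 13 mod 31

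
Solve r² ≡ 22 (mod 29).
The square roots of 22 mod 29 are 15 and 14. Verify: 15² = 225 ≡ 22 (mod 29)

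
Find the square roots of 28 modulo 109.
The square roots of 28 mod 109 are 79 and 30. Verify: 79² = 6241 ≡ 28 mod 109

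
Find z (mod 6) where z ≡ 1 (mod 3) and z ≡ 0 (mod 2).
M = 3 × 2 = 6. M₁ = 2, y₁ ≡ 2 (mod 3). M₂ = 3, y₂ ≡ 1 (mod 2). z = 1×2×2 + 0×3×1 ≡ 4 (mod 6)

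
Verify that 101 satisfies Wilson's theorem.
(100)! mod 101 = 100. Since this equals -1 mod 101, Wilson confirms 101 is prime.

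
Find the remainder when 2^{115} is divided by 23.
By Fermat: 2^{22} ≡ 1 (mod 23). 115 = 5×22 + 5. So 2^{115} ≡ 2^{5} ≡ 9 (mod 23)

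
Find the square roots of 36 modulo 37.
The square roots of 36 mod 37 are 6 and 31. Verify: 6² = 36 ≡ 36 (mod 37)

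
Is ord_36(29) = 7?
Powers of 29 mod 36: 29^1≡29, 29^2≡13, 29^3≡17, 29^4≡25, 29^5≡5, 29^6≡1. Already 29^6≡1, so the order is 6 < 7. No, the actual order is 6.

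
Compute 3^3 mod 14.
3^{3} = 27 ≡ 13 (mod 14)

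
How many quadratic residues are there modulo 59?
Exactly half the non-zero residues mod a prime are QRs: (59-1)/2 = 29.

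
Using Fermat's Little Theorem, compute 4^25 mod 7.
By Fermat: 4^{6} ≡ 1 mod 7. 25 = 4×6 + 1. So 4^{25} ≡ 4^{1} ≡ 4 mod 7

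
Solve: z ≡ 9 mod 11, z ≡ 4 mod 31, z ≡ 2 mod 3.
M = 11 × 31 × 3 = 1023. M₁ = 93, y₁ ≡ 9 mod 11. M₂ = 33, y₂ ≡ 16 mod 31. M₃ = 341, y₃ ≡ 2 mod 3. z = 9×93×9 + 4×33×16 + 2×341×2 ≡ 779 mod 1023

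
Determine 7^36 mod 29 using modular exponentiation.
Using Fermat: 7^{28} ≡ 1 mod 29. 36 ≡ 8 mod 28. So 7^{36} ≡ 7^{8} ≡ 7 mod 29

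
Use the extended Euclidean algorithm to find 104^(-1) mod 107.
Extended GCD: 104(-36) + 107(35) = 1. So 104^(-1) ≡ -36 ≡ 71 (mod 107). Verify: 104 × 71 = 7384 ≡ 1 (mod 107)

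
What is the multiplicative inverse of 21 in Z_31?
Since 31 is prime, by Fermat 21^(-1) ≡ 21^{29} ≡ 3 mod 31. Verify: 21 × 3 = 63 ≡ 1 mod 31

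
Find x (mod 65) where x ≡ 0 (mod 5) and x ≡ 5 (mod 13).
M = 5 × 13 = 65. M₁ = 13, y₁ ≡ 2 (mod 5). M₂ = 5, y₂ ≡ 8 (mod 13). x = 0×13×2 + 5×5×8 ≡ 5 (mod 65)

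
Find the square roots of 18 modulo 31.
The square roots of 18 mod 31 are 7 and 24. Verify: 7² = 49 ≡ 18 mod 31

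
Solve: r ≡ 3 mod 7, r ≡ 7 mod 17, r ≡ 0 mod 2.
M = 7 × 17 × 2 = 238. M₁ = 34, y₁ ≡ 6 mod 7. M₂ = 14, y₂ ≡ 11 mod 17. M₃ = 119, y₃ ≡ 1 mod 2. r = 3×34×6 + 7×14×11 + 0×119×1 ≡ 24 mod 238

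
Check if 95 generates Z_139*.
95^{46} ≡ 1 (mod 139) and 46 < 138, so ord_139(95) = 46 ≠ 138 and 95 is not a primitive root.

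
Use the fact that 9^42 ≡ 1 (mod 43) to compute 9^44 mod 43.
By Fermat: 9^{42} ≡ 1 (mod 43). So 9^{44} = 9^{42} · 9^{2} ≡ 9^{2} ≡ 38 (mod 43)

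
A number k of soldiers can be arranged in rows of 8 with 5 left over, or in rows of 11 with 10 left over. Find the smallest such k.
M = 8 × 11 = 88. M₁ = 11, y₁ ≡ 3 (mod 8). M₂ = 8, y₂ ≡ 7 (mod 11). k = 5×11×3 + 10×8×7 ≡ 21 (mod 88)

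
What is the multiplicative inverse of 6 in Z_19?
Since 19 is prime, by Fermat 6^(-1) ≡ 6^{17} ≡ 16 (mod 19). Verify: 6 × 16 = 96 ≡ 1 (mod 19)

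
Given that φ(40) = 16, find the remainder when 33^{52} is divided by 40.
By Euler: 33^{16} ≡ 1 mod 40 since gcd(33, 40) = 1. 52 = 3×16 + 4. So 33^{52} ≡ 33^{4} ≡ 1 mod 40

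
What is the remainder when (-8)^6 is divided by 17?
By repeated squaring mod 17: (-8)^{1}≡9, (-8)^{2}≡13, (-8)^{4}≡16. Then (-8)^{6} = (-8)^{4+2} ≡ 16 × 13 ≡ 4 mod 17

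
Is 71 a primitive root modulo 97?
ord_97(71) divides 96. For each prime q|96: 71^{48}≡96, 71^{32}≡61, none ≡ 1. So 71 has order 96 and is a primitive root mod 97.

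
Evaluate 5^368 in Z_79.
Using Fermat: 5^{78} ≡ 1 (mod 79). 368 ≡ 56 (mod 78). So 5^{368} ≡ 5^{56} ≡ 76 (mod 79)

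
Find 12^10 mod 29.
By repeated squaring mod 29: 12^{1}≡12, 12^{2}≡28, 12^{4}≡1, 12^{8}≡1. Then 12^{10} = 12^{8+2} ≡ 1 × 28 ≡ 28 mod 29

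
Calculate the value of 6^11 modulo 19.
By repeated squaring (mod 19): 6^{1}≡6, 6^{2}≡17, 6^{4}≡4, 6^{8}≡16. Then 6^{11} = 6^{8+2+1} ≡ 16 × 17 × 6 ≡ 17 (mod 19)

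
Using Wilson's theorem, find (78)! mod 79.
By Wilson's theorem, (78)! ≡ -1 ≡ 78 mod 79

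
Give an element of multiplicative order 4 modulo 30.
7 has order 4 mod 30 since 7^{4} ≡ 1 mod 30 and no smaller power works.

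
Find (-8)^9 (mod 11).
By repeated squaring (mod 11): (-8)^{1}≡3, (-8)^{2}≡9, (-8)^{4}≡4, (-8)^{8}≡5. Then (-8)^{9} = (-8)^{8+1} ≡ 5 × 3 ≡ 4 (mod 11)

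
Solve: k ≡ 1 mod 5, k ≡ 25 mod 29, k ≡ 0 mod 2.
M = 5 × 29 × 2 = 290. M₁ = 58, y₁ ≡ 2 mod 5. M₂ = 10, y₂ ≡ 3 mod 29. M₃ = 145, y₃ ≡ 1 mod 2. k = 1×58×2 + 25×10×3 + 0×145×1 ≡ 286 mod 290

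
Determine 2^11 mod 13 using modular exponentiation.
By repeated squaring mod 13: 2^{1}≡2, 2^{2}≡4, 2^{4}≡3, 2^{8}≡9. Then 2^{11} = 2^{8+2+1} ≡ 9 × 4 × 2 ≡ 7 mod 13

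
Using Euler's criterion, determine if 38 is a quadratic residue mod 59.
By Euler's criterion: 38^{29} ≡ 58 (mod 59). Since this equals -1 (≡ 58), 38 is not a QR.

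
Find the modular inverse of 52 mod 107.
Since 107 is prime, by Fermat 52^(-1) ≡ 52^{105} ≡ 35 (mod 107). Verify: 52 × 35 = 1820 ≡ 1 (mod 107)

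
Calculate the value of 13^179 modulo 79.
Using Fermat: 13^{78} ≡ 1 (mod 79). 179 ≡ 23 (mod 78). So 13^{179} ≡ 13^{23} ≡ 9 (mod 79)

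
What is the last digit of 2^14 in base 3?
Using Fermat: 2^{2} ≡ 1 (mod 3). 14 ≡ 0 (mod 2). So 2^{14} ≡ 2^{0} ≡ 1 (mod 3)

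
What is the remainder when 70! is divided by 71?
By Wilson's theorem, (70)! ≡ -1 ≡ 70 mod 71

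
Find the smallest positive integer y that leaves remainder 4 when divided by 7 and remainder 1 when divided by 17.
M = 7 × 17 = 119. M₁ = 17, y₁ ≡ 5 (mod 7). M₂ = 7, y₂ ≡ 5 (mod 17). y = 4×17×5 + 1×7×5 ≡ 18 (mod 119)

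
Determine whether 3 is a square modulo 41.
By Euler's criterion: 3^{20} ≡ 40 mod 41. Since this equals -1 (≡ 40), 3 is not a QR.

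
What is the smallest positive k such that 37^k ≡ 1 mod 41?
Powers of 37 mod 41: 37^1≡37, 37^2≡16, 37^3≡18, 37^4≡10, 37^5≡1. So the order of 37 is 5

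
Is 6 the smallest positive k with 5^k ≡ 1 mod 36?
Powers of 5 mod 36: 5^1≡5, 5^2≡25, 5^3≡17, 5^4≡13, 5^5≡29, 5^6≡1. First k with 5^k≡1 is k=6. Yes, ord_36(5) = 6.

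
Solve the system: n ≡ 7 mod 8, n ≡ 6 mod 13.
M = 8 × 13 = 104. M₁ = 13, y₁ ≡ 5 mod 8. M₂ = 8, y₂ ≡ 5 mod 13. n = 7×13×5 + 6×8×5 ≡ 71 mod 104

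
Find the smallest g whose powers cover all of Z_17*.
g = 3. Powers: [3, 9, 10, 13, 5, 15, 11, ...] generates all 16 non-zero residues.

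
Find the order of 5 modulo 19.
Powers of 5 mod 19: 5^1≡5, 5^2≡6, 5^3≡11, 5^4≡17, 5^5≡9, 5^6≡7, 5^7≡16, 5^8≡4, 5^9≡1. So the order of 5 is 9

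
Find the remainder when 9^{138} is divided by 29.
By Fermat: 9^{28} ≡ 1 mod 29. 138 = 4×28 + 26. So 9^{138} ≡ 9^{26} ≡ 24 mod 29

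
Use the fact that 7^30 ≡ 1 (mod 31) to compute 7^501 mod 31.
By Fermat: 7^{30} ≡ 1 (mod 31). 501 ≡ 21 (mod 30). So 7^{501} ≡ 7^{21} ≡ 4 (mod 31)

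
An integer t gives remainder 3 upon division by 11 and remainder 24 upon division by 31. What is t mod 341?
M = 11 × 31 = 341. M₁ = 31, y₁ ≡ 5 mod 11. M₂ = 11, y₂ ≡ 17 mod 31. t = 3×31×5 + 24×11×17 ≡ 179 mod 341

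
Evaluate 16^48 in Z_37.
Using Fermat: 16^{36} ≡ 1 mod 37. 48 ≡ 12 mod 36. So 16^{48} ≡ 16^{12} ≡ 26 mod 37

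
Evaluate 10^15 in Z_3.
Using Fermat: 10^{2} ≡ 1 (mod 3). 15 ≡ 1 (mod 2). So 10^{15} ≡ 10^{1} ≡ 1 (mod 3)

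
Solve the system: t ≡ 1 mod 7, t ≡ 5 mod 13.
M = 7 × 13 = 91. M₁ = 13, y₁ ≡ 6 mod 7. M₂ = 7, y₂ ≡ 2 mod 13. t = 1×13×6 + 5×7×2 ≡ 57 mod 91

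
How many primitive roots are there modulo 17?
Number of primitive roots mod 17 = φ(p-1) = φ(16) = 8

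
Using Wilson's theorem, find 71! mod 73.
(72)! = (71)! × (72) ≡ -1 (mod 73). So (71)! ≡ -1 × (72)^(-1) ≡ (-1)×(-1) = 1 (mod 73)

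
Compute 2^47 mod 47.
Using Fermat: 2^{46} ≡ 1 (mod 47). 47 ≡ 1 (mod 46). So 2^{47} ≡ 2^{1} ≡ 2 (mod 47)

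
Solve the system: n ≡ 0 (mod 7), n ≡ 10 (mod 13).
M = 7 × 13 = 91. M₁ = 13, y₁ ≡ 6 (mod 7). M₂ = 7, y₂ ≡ 2 (mod 13). n = 0×13×6 + 10×7×2 ≡ 49 (mod 91)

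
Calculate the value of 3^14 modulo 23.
By repeated squaring mod 23: 3^{1}≡3, 3^{2}≡9, 3^{4}≡12, 3^{8}≡6. Then 3^{14} = 3^{8+4+2} ≡ 6 × 12 × 9 ≡ 4 mod 23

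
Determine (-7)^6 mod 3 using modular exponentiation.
Using Fermat: (-7)^{2} ≡ 1 (mod 3). 6 ≡ 0 (mod 2). So (-7)^{6} ≡ (-7)^{0} ≡ 1 (mod 3)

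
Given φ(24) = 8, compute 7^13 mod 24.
By Euler: 7^{8} ≡ 1 mod 24 since gcd(7, 24) = 1. 13 = 1×8 + 5. So 7^{13} ≡ 7^{5} ≡ 7 mod 24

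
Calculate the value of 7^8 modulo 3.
Using Fermat: 7^{2} ≡ 1 (mod 3). 8 ≡ 0 (mod 2). So 7^{8} ≡ 7^{0} ≡ 1 (mod 3)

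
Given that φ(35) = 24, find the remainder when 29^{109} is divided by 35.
By Euler: 29^{24} ≡ 1 mod 35 since gcd(29, 35) = 1. 109 = 4×24 + 13. So 29^{109} ≡ 29^{13} ≡ 29 mod 35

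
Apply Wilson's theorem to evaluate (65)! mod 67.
(66)! = (65)! × (66) ≡ -1 mod 67. So (65)! ≡ -1 × (66)^(-1) ≡ (-1)×(-1) = 1 mod 67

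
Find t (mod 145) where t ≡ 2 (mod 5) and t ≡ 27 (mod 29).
M = 5 × 29 = 145. M₁ = 29, y₁ ≡ 4 (mod 5). M₂ = 5, y₂ ≡ 6 (mod 29). t = 2×29×4 + 27×5×6 ≡ 27 (mod 145)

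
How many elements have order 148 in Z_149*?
A prime p has φ(p-1) primitive roots; here φ(148) = 72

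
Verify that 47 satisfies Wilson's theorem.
(46)! mod 47 = 46. Since this equals -1 (mod 47), Wilson confirms 47 is prime.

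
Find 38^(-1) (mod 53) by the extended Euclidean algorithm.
Extended GCD: 38(7) + 53(-5) = 1. So 38^(-1) ≡ 7 (mod 53). Verify: 38 × 7 = 266 ≡ 1 (mod 53)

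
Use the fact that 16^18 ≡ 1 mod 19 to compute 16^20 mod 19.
By Fermat: 16^{18} ≡ 1 mod 19. So 16^{20} = 16^{18} · 16^{2} ≡ 16^{2} ≡ 9 mod 19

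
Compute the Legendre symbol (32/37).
(32/37) = 32^{18} mod 37 = -1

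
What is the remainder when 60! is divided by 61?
By Wilson's theorem, (60)! ≡ -1 ≡ 60 (mod 61)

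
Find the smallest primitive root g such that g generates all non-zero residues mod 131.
g = 2. For each prime q|130: 2^{65}≡130, 2^{26}≡53, 2^{10}≡107, none ≡ 1, so ord_131(2) = 130 and 2 is a primitive root.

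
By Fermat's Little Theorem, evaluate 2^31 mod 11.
By Fermat: 2^{10} ≡ 1 (mod 11). 31 = 3×10 + 1. So 2^{31} ≡ 2^{1} ≡ 2 (mod 11)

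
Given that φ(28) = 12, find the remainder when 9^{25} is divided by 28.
By Euler: 9^{12} ≡ 1 mod 28 since gcd(9, 28) = 1. 25 = 2×12 + 1. So 9^{25} ≡ 9^{1} ≡ 9 mod 28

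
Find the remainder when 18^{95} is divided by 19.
By Fermat: 18^{18} ≡ 1 mod 19. 95 = 5×18 + 5. So 18^{95} ≡ 18^{5} ≡ 18 mod 19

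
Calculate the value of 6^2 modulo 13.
6^{2} = 36 ≡ 10 mod 13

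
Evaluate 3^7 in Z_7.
Using Fermat: 3^{6} ≡ 1 (mod 7). 7 ≡ 1 (mod 6). So 3^{7} ≡ 3^{1} ≡ 3 (mod 7)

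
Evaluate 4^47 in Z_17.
Using Fermat: 4^{16} ≡ 1 (mod 17). 47 ≡ 15 (mod 16). So 4^{47} ≡ 4^{15} ≡ 13 (mod 17)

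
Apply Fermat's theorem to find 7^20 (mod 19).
By Fermat: 7^{18} ≡ 1 (mod 19). So 7^{20} = 7^{18} · 7^{2} ≡ 7^{2} ≡ 11 (mod 19)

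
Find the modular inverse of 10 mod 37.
Since 37 is prime, by Fermat 10^(-1) ≡ 10^{35} ≡ 26 (mod 37). Verify: 10 × 26 = 260 ≡ 1 (mod 37)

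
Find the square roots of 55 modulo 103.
The square roots of 55 mod 103 are 63 and 40. Verify: 63² = 3969 ≡ 55 mod 103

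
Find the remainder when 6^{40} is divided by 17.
By Fermat: 6^{16} ≡ 1 mod 17. 40 = 2×16 + 8. So 6^{40} ≡ 6^{8} ≡ 16 mod 17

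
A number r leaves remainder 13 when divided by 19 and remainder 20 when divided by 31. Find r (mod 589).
M = 19 × 31 = 589. M₁ = 31, y₁ ≡ 8 (mod 19). M₂ = 19, y₂ ≡ 18 (mod 31). r = 13×31×8 + 20×19×18 ≡ 51 (mod 589)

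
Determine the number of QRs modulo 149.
The squaring map on Z_149* is 2-to-1, so there are (148)/2 = 74 QRs.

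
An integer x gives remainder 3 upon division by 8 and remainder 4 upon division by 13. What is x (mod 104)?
M = 8 × 13 = 104. M₁ = 13, y₁ ≡ 5 (mod 8). M₂ = 8, y₂ ≡ 5 (mod 13). x = 3×13×5 + 4×8×5 ≡ 43 (mod 104)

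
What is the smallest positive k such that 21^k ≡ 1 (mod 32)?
Powers of 21 mod 32: 21^1≡21, 21^2≡25, 21^3≡13, 21^4≡17, 21^5≡5, 21^6≡9, 21^7≡29, 21^8≡1. So the order of 21 is 8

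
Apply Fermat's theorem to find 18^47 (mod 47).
By Fermat: 18^{46} ≡ 1 (mod 47). So 18^{47} = 18^{46} · 18^{1} ≡ 18^{1} ≡ 18 (mod 47)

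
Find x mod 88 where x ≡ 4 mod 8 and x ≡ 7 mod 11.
M = 8 × 11 = 88. M₁ = 11, y₁ ≡ 3 mod 8. M₂ = 8, y₂ ≡ 7 mod 11. x = 4×11×3 + 7×8×7 ≡ 84 mod 88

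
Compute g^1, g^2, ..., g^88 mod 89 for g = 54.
54^1, 54^2, ..., 54^{88} mod 89: [54, 68, 23, 85, 51, 84, 86, 16, 63, 20, 12, 25, 15, 9, 41, 78, 29, 53, 14, 44, 62, 55, 33, 2, 19, 47, 46, 81, 13, 79, 83, 32, 37, 40, 24, 50, 30, 18, 82, 67, 58, 17, 28, 88, 35, 21, 66, 4, 38, 5, 3, 73, 26, 69, 77, 64, 74, 80, 48, 11, 60, 36, 75, 45, 27, 34, 56, 87, 70, 42, 43, 8, 76, 10, 6, 57, 52, 49, 65, 39, 59, 71, 7, 22, 31, 72, 61, 1]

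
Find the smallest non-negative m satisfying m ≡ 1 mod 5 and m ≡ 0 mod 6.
M = 5 × 6 = 30. M₁ = 6, y₁ ≡ 1 mod 5. M₂ = 5, y₂ ≡ 5 mod 6. m = 1×6×1 + 0×5×5 ≡ 6 mod 30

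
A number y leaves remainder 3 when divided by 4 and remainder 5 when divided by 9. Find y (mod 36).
M = 4 × 9 = 36. M₁ = 9, y₁ ≡ 1 (mod 4). M₂ = 4, y₂ ≡ 7 (mod 9). y = 3×9×1 + 5×4×7 ≡ 23 (mod 36)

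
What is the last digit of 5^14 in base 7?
Using Fermat: 5^{6} ≡ 1 mod 7. 14 ≡ 2 mod 6. So 5^{14} ≡ 5^{2} ≡ 4 mod 7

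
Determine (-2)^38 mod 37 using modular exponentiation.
Using Fermat: (-2)^{36} ≡ 1 (mod 37). 38 ≡ 2 (mod 36). So (-2)^{38} ≡ (-2)^{2} ≡ 4 (mod 37)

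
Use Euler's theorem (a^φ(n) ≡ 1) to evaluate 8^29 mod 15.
By Euler: 8^{8} ≡ 1 (mod 15) since gcd(8, 15) = 1. 29 = 3×8 + 5. So 8^{29} ≡ 8^{5} ≡ 8 (mod 15)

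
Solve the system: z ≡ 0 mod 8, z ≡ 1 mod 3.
M = 8 × 3 = 24. M₁ = 3, y₁ ≡ 3 mod 8. M₂ = 8, y₂ ≡ 2 mod 3. z = 0×3×3 + 1×8×2 ≡ 16 mod 24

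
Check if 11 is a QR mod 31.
By Euler's criterion: 11^{15} ≡ 30 mod 31. Since this equals -1 (≡ 30), 11 is not a QR.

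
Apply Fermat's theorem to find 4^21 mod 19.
By Fermat: 4^{18} ≡ 1 mod 19. So 4^{21} = 4^{18} · 4^{3} ≡ 4^{3} ≡ 7 mod 19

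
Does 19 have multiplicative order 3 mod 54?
Powers of 19 mod 54: 19^1≡19, 19^2≡37, 19^3≡1. First k with 19^k≡1 is k=3. Yes, ord_54(19) = 3.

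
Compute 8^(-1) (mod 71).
Since 71 is prime, by Fermat 8^(-1) ≡ 8^{69} ≡ 9 (mod 71). Verify: 8 × 9 = 72 ≡ 1 (mod 71)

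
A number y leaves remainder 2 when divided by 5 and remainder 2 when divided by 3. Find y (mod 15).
M = 5 × 3 = 15. M₁ = 3, y₁ ≡ 2 (mod 5). M₂ = 5, y₂ ≡ 2 (mod 3). y = 2×3×2 + 2×5×2 ≡ 2 (mod 15)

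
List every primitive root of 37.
There are φ(36) = 12 primitive roots mod 37: {2, 5, 13, 15, 17, 18, 19, 20, 22, 24, 32, 35}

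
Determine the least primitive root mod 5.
g = 2. For each prime q|4: 2^{2}≡4, none ≡ 1, so ord_5(2) = 4 and 2 is a primitive root.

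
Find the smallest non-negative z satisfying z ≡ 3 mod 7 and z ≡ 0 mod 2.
M = 7 × 2 = 14. M₁ = 2, y₁ ≡ 4 mod 7. M₂ = 7, y₂ ≡ 1 mod 2. z = 3×2×4 + 0×7×1 ≡ 10 mod 14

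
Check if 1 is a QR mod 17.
By Euler's criterion: 1^{8} ≡ 1 (mod 17). Since this equals 1, 1 is a QR.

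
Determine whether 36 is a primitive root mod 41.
36^{20} ≡ 1 mod 41 and 20 < 40, so ord_41(36) = 20 ≠ 40 and 36 is not a primitive root.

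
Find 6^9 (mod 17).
By repeated squaring (mod 17): 6^{1}≡6, 6^{2}≡2, 6^{4}≡4, 6^{8}≡16. Then 6^{9} = 6^{8+1} ≡ 16 × 6 ≡ 11 (mod 17)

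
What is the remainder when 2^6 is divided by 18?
By repeated squaring mod 18: 2^{1}≡2, 2^{2}≡4, 2^{4}≡16. Then 2^{6} = 2^{4+2} ≡ 16 × 4 ≡ 10 mod 18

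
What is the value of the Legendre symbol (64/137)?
(64/137) = 64^{68} mod 137 = 1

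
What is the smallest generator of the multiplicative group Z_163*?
g = 2. For each prime q|162: 2^{81}≡162, 2^{54}≡104, none ≡ 1, so ord_163(2) = 162 and 2 is a primitive root.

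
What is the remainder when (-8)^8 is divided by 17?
By repeated squaring (mod 17): (-8)^{1}≡9, (-8)^{2}≡13, (-8)^{4}≡16, (-8)^{8}≡1. So (-8)^{8} ≡ 1 (mod 17)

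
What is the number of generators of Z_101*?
A prime p has φ(p-1) primitive roots; here φ(100) = 40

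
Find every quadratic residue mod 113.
QRs mod 113: {1, 2, 4, 7, 8, 9, 11, 13, 14, 15, 16, 18, 22, 25, 26, 28, 30, 31, 32, 36, 41, 44, 49, 50, 51, 52, 53, 56, 57, 60, 61, 62, 63, 64, 69, 72, 77, 81, 82, 83, 85, 87, 88, 91, 95, 97, 98, 99, 100, 102, 104, 105, 106, 109, 111, 112}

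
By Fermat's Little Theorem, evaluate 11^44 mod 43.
By Fermat: 11^{42} ≡ 1 (mod 43). So 11^{44} = 11^{42} · 11^{2} ≡ 11^{2} ≡ 35 (mod 43)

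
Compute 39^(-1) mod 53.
Since 53 is prime, by Fermat 39^(-1) ≡ 39^{51} ≡ 34 mod 53. Verify: 39 × 34 = 1326 ≡ 1 mod 53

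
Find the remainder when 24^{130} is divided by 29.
By Fermat: 24^{28} ≡ 1 (mod 29). 130 = 4×28 + 18. So 24^{130} ≡ 24^{18} ≡ 16 (mod 29)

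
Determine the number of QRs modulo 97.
The squaring map on Z_97* is 2-to-1, so there are (96)/2 = 48 QRs.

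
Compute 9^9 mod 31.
By repeated squaring (mod 31): 9^{1}≡9, 9^{2}≡19, 9^{4}≡20, 9^{8}≡28. Then 9^{9} = 9^{8+1} ≡ 28 × 9 ≡ 4 (mod 31)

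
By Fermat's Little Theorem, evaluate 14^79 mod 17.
By Fermat: 14^{16} ≡ 1 mod 17. 79 = 4×16 + 15. So 14^{79} ≡ 14^{15} ≡ 11 mod 17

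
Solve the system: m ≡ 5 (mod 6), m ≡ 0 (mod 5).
M = 6 × 5 = 30. M₁ = 5, y₁ ≡ 5 (mod 6). M₂ = 6, y₂ ≡ 1 (mod 5). m = 5×5×5 + 0×6×1 ≡ 5 (mod 30)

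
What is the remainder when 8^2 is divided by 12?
8^{2} = 64 ≡ 4 mod 12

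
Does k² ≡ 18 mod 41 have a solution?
By Euler's criterion: 18^{20} ≡ 1 mod 41. Since this equals 1, 18 is a QR.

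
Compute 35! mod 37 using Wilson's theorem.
(36)! = (35)! × (36) ≡ -1 mod 37. So (35)! ≡ -1 × (36)^(-1) ≡ (-1)×(-1) = 1 mod 37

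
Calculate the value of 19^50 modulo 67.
By repeated squaring mod 67: 19^{1}≡19, 19^{2}≡26, 19^{4}≡6, 19^{8}≡36, 19^{16}≡23, 19^{32}≡60. Then 19^{50} = 19^{32+16+2} ≡ 60 × 23 × 26 ≡ 35 mod 67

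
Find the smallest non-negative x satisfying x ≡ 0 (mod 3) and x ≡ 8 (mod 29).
M = 3 × 29 = 87. M₁ = 29, y₁ ≡ 2 (mod 3). M₂ = 3, y₂ ≡ 10 (mod 29). x = 0×29×2 + 8×3×10 ≡ 66 (mod 87)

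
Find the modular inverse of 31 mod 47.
Since 47 is prime, by Fermat 31^(-1) ≡ 31^{45} ≡ 44 mod 47. Verify: 31 × 44 = 1364 ≡ 1 mod 47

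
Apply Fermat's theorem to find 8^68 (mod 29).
By Fermat: 8^{28} ≡ 1 (mod 29). 68 = 2×28 + 12. So 8^{68} ≡ 8^{12} ≡ 24 (mod 29)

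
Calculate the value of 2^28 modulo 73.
By repeated squaring mod 73: 2^{1}≡2, 2^{2}≡4, 2^{4}≡16, 2^{8}≡37, 2^{16}≡55. Then 2^{28} = 2^{16+8+4} ≡ 55 × 37 × 16 ≡ 2 mod 73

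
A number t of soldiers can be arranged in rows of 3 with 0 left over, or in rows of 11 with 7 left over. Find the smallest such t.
M = 3 × 11 = 33. M₁ = 11, y₁ ≡ 2 (mod 3). M₂ = 3, y₂ ≡ 4 (mod 11). t = 0×11×2 + 7×3×4 ≡ 18 (mod 33)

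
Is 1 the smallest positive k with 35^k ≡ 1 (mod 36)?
Powers of 35 mod 36: 35^1≡35, 35^2≡1. 35^1≡35≢1, so ord ≠ 1. No, the actual order is 2.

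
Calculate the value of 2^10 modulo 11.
Using Fermat: 2^{10} ≡ 1 mod 11. 10 ≡ 0 mod 10. So 2^{10} ≡ 2^{0} ≡ 1 mod 11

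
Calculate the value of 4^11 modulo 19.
By repeated squaring mod 19: 4^{1}≡4, 4^{2}≡16, 4^{4}≡9, 4^{8}≡5. Then 4^{11} = 4^{8+2+1} ≡ 5 × 16 × 4 ≡ 16 mod 19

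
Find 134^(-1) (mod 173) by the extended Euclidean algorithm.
Extended GCD: 134(-71) + 173(55) = 1. So 134^(-1) ≡ -71 ≡ 102 (mod 173). Verify: 134 × 102 = 13668 ≡ 1 (mod 173)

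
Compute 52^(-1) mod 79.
Since 79 is prime, by Fermat 52^(-1) ≡ 52^{77} ≡ 38 mod 79. Verify: 52 × 38 = 1976 ≡ 1 mod 79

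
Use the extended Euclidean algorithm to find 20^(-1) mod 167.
Extended GCD: 20(-25) + 167(3) = 1. So 20^(-1) ≡ -25 ≡ 142 (mod 167). Verify: 20 × 142 = 2840 ≡ 1 (mod 167)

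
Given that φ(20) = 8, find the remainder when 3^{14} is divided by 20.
By Euler: 3^{8} ≡ 1 mod 20 since gcd(3, 20) = 1. 14 = 1×8 + 6. So 3^{14} ≡ 3^{6} ≡ 9 mod 20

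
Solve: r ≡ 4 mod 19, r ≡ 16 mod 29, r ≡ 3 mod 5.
M = 19 × 29 × 5 = 2755. M₁ = 145, y₁ ≡ 8 mod 19. M₂ = 95, y₂ ≡ 11 mod 29. M₃ = 551, y₃ ≡ 1 mod 5. r = 4×145×8 + 16×95×11 + 3×551×1 ≡ 973 mod 2755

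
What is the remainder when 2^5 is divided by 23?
By repeated squaring (mod 23): 2^{1}≡2, 2^{2}≡4, 2^{4}≡16. Then 2^{5} = 2^{4+1} ≡ 16 × 2 ≡ 9 (mod 23)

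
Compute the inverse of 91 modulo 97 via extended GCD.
Extended GCD: 91(16) + 97(-15) = 1. So 91^(-1) ≡ 16 mod 97. Verify: 91 × 16 = 1456 ≡ 1 mod 97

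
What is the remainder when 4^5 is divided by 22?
By repeated squaring (mod 22): 4^{1}≡4, 4^{2}≡16, 4^{4}≡14. Then 4^{5} = 4^{4+1} ≡ 14 × 4 ≡ 12 (mod 22)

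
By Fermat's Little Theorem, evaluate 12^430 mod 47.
By Fermat: 12^{46} ≡ 1 (mod 47). 430 ≡ 16 (mod 46). So 12^{430} ≡ 12^{16} ≡ 28 (mod 47)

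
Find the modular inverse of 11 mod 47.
Since 47 is prime, by Fermat 11^(-1) ≡ 11^{45} ≡ 30 mod 47. Verify: 11 × 30 = 330 ≡ 1 mod 47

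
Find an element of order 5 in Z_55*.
16 has order 5 mod 55 since 16^{5} ≡ 1 (mod 55) and no smaller power works.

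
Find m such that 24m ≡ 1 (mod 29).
Since 29 is prime, by Fermat 24^(-1) ≡ 24^{27} ≡ 23 (mod 29). Verify: 24 × 23 = 552 ≡ 1 (mod 29)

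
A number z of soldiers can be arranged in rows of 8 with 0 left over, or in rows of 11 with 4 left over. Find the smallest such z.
M = 8 × 11 = 88. M₁ = 11, y₁ ≡ 3 mod 8. M₂ = 8, y₂ ≡ 7 mod 11. z = 0×11×3 + 4×8×7 ≡ 48 mod 88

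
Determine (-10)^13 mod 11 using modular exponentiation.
Using Fermat: (-10)^{10} ≡ 1 (mod 11). 13 ≡ 3 (mod 10). So (-10)^{13} ≡ (-10)^{3} ≡ 1 (mod 11)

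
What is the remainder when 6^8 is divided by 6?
By repeated squaring (mod 6): 6^{1}≡0, 6^{2}≡0, 6^{4}≡0, 6^{8}≡0. So 6^{8} ≡ 0 (mod 6)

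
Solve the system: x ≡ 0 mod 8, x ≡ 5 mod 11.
M = 8 × 11 = 88. M₁ = 11, y₁ ≡ 3 mod 8. M₂ = 8, y₂ ≡ 7 mod 11. x = 0×11×3 + 5×8×7 ≡ 16 mod 88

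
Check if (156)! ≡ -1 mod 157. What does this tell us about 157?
(156)! mod 157 = 156. Since this equals -1 mod 157, Wilson confirms 157 is prime.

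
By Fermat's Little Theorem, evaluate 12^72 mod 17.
By Fermat: 12^{16} ≡ 1 (mod 17). 72 = 4×16 + 8. So 12^{72} ≡ 12^{8} ≡ 16 (mod 17)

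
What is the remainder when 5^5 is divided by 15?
By repeated squaring mod 15: 5^{1}≡5, 5^{2}≡10, 5^{4}≡10. Then 5^{5} = 5^{4+1} ≡ 10 × 5 ≡ 5 mod 15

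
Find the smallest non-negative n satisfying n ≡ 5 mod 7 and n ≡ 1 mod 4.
M = 7 × 4 = 28. M₁ = 4, y₁ ≡ 2 mod 7. M₂ = 7, y₂ ≡ 3 mod 4. n = 5×4×2 + 1×7×3 ≡ 5 mod 28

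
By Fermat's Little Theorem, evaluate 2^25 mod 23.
By Fermat: 2^{22} ≡ 1 mod 23. So 2^{25} = 2^{22} · 2^{3} ≡ 2^{3} ≡ 8 mod 23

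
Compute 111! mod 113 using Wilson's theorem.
(112)! = (111)! × (112) ≡ -1 mod 113. So (111)! ≡ -1 × (112)^(-1) ≡ (-1)×(-1) = 1 mod 113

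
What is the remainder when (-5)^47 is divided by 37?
Using Fermat: (-5)^{36} ≡ 1 (mod 37). 47 ≡ 11 (mod 36). So (-5)^{47} ≡ (-5)^{11} ≡ 35 (mod 37)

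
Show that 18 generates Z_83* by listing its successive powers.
18^1, 18^2, ..., 18^{82} mod 83: [18, 75, 22, 64, 73, 69, 80, 29, 24, 17, 57, 30, 42, 9, 79, 11, 32, 78, 76, 40, 56, 12, 50, 70, 15, 21, 46, 81, 47, 16, 39, 38, 20, 28, 6, 25, 35, 49, 52, 23, 82, 65, 8, 61, 19, 10, 14, 3, 54, 59, 66, 26, 53, 41, 74, 4, 72, 51, 5, 7, 43, 27, 71, 33, 13, 68, 62, 37, 2, 36, 67, 44, 45, 63, 55, 77, 58, 48, 34, 31, 60, 1]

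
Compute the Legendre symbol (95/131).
(95/131) = 95^{65} mod 131 = -1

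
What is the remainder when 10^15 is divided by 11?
Using Fermat: 10^{10} ≡ 1 mod 11. 15 ≡ 5 mod 10. So 10^{15} ≡ 10^{5} ≡ 10 mod 11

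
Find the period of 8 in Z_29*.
Powers of 8 mod 29: 8^1≡8, 8^2≡6, 8^3≡19, 8^4≡7, 8^5≡27, 8^6≡13, 8^7≡17, 8^8≡20, 8^9≡15, 8^10≡4, 8^11≡3, 8^12≡24, 8^13≡18, 8^14≡28, 8^15≡21, 8^16≡23, 8^17≡10, 8^18≡22, 8^19≡2, 8^20≡16, 8^21≡12, 8^22≡9, 8^23≡14, 8^24≡25, 8^25≡26, 8^26≡5, 8^27≡11, 8^28≡1. ord_29(8) = 28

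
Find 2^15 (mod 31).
By repeated squaring (mod 31): 2^{1}≡2, 2^{2}≡4, 2^{4}≡16, 2^{8}≡8. Then 2^{15} = 2^{8+4+2+1} ≡ 8 × 16 × 4 × 2 ≡ 1 (mod 31)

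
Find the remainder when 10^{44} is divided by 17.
By Fermat: 10^{16} ≡ 1 mod 17. 44 = 2×16 + 12. So 10^{44} ≡ 10^{12} ≡ 13 mod 17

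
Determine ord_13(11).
Powers of 11 mod 13: 11^1≡11, 11^2≡4, 11^3≡5, 11^4≡3, 11^5≡7, 11^6≡12, 11^7≡2, 11^8≡9, 11^9≡8, 11^10≡10, 11^11≡6, 11^12≡1. Order = 12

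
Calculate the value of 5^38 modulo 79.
By repeated squaring mod 79: 5^{1}≡5, 5^{2}≡25, 5^{4}≡72, 5^{8}≡49, 5^{16}≡31, 5^{32}≡13. Then 5^{38} = 5^{32+4+2} ≡ 13 × 72 × 25 ≡ 16 mod 79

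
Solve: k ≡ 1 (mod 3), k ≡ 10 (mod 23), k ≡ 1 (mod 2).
M = 3 × 23 × 2 = 138. M₁ = 46, y₁ ≡ 1 (mod 3). M₂ = 6, y₂ ≡ 4 (mod 23). M₃ = 69, y₃ ≡ 1 (mod 2). k = 1×46×1 + 10×6×4 + 1×69×1 ≡ 79 (mod 138)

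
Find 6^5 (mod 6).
By repeated squaring (mod 6): 6^{1}≡0, 6^{2}≡0, 6^{4}≡0. Then 6^{5} = 6^{4+1} ≡ 0 × 0 ≡ 0 (mod 6)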